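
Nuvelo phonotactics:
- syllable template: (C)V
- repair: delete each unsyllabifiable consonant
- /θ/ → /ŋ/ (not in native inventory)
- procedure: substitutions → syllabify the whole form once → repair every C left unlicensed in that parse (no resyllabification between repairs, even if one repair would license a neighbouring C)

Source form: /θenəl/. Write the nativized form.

ŋenə

Substitution: /θ/ → /ŋ/, giving /ŋenəl/.
Under (C)V, the unsyllabifiable consonants are /l/ (no codas are permitted; onsets are limited to one consonant).
Each unlicensed consonant is deleted: /l/.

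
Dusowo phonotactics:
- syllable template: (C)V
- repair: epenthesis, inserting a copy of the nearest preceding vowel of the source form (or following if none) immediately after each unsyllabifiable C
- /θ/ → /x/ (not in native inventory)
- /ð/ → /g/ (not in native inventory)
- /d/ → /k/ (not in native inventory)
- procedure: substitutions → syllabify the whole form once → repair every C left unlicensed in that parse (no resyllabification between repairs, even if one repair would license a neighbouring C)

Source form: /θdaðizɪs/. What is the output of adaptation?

xakagizɪsɪ

Substitution: /θ/ → /x/, /d/ → /k/, /ð/ → /g/, giving /xkagizɪs/.
The consonants /x/, /s/ cannot be parsed into a legal (C)V syllable (no codas are permitted; onsets are limited to one consonant).
Inserting the epenthetic vowel yields /x/ → /xa/, /s/ → /sɪ/.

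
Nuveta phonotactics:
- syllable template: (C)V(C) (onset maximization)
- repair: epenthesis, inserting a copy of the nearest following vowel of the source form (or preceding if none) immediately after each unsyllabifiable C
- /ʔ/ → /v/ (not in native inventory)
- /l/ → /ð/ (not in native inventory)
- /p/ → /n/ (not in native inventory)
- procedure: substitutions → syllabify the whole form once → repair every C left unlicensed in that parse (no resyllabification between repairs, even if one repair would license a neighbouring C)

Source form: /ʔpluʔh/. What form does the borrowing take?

vunuðuvhu

Substitution: /ʔ/ → /v/, /p/ → /n/, /l/ → /ð/, giving /vnðuvh/.
The consonants /v/, /n/, /h/ cannot be parsed into a legal (C)V(C) syllable (at most one coda consonant is licensed; onsets are limited to one consonant).
Epenthesis after each stranded consonant: /v/ → /vu/, /n/ → /nu/, /h/ → /hu/.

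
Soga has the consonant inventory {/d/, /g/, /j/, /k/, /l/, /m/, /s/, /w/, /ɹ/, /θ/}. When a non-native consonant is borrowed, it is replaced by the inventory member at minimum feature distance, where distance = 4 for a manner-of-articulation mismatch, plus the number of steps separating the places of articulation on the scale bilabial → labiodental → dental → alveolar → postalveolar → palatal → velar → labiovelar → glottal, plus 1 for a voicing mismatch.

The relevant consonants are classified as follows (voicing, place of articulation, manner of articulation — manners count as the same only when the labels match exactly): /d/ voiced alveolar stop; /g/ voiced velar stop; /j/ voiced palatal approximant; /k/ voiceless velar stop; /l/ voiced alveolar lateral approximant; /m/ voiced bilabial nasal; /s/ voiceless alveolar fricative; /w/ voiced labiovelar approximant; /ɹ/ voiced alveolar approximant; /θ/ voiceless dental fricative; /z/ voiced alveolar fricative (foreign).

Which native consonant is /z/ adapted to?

s

/s/ is closest: same manner (fricative), place distance 0 (alveolar→alveolar), voicing differs (+1); total 1. Next closest is /θ/ at distance 2.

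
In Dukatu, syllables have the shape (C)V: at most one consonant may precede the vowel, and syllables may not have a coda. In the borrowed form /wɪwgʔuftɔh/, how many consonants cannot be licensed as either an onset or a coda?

4

The consonants /w/, /g/, /f/, /h/ cannot be parsed into a legal (C)V syllable (no codas are permitted; onsets are limited to one consonant).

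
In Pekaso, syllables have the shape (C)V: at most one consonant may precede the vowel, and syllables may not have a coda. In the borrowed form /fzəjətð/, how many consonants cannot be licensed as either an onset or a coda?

Under (C)V, the unsyllabifiable consonants are /f/, /t/, /ð/ (no codas are permitted; onsets are limited to one consonant).

3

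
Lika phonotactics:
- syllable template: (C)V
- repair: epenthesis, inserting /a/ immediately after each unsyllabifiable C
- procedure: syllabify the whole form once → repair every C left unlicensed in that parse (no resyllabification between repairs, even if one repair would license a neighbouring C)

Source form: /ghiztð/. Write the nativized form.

gahizataða

The consonants /g/, /z/, /t/, /ð/ cannot be parsed into a legal (C)V syllable (no codas are permitted; onsets are limited to one consonant).
Each unlicensed consonant becomes the onset of a new syllable: /g/ → /ga/, /z/ → /za/, /t/ → /ta/, /ð/ → /ða/.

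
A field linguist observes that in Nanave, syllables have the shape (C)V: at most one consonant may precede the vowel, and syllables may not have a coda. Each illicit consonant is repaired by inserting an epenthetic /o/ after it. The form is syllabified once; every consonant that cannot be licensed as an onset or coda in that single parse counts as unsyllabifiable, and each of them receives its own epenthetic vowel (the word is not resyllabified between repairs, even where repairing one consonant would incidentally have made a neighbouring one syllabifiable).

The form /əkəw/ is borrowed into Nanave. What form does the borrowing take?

əkəwo

The consonants /w/ cannot be parsed into a legal (C)V syllable (no codas are permitted; onsets are limited to one consonant).
Each unlicensed consonant becomes the onset of a new syllable: /w/ → /wo/.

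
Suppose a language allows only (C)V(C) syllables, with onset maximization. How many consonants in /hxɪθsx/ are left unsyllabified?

Syllabifying with onset maximization leaves /h/, /s/, /x/ stranded (at most one coda consonant is licensed; onsets are limited to one consonant).

3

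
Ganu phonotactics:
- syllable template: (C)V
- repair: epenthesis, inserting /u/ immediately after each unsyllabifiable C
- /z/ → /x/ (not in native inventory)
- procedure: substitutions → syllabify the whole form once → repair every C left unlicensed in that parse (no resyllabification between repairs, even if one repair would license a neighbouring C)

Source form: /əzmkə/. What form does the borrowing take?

əxumukə

Substitution: /z/ → /x/, giving /əxmkə/.
The consonants /x/, /m/ cannot be parsed into a legal (C)V syllable (no codas are permitted; onsets are limited to one consonant).
Each unlicensed consonant becomes the onset of a new syllable: /x/ → /xu/, /m/ → /mu/.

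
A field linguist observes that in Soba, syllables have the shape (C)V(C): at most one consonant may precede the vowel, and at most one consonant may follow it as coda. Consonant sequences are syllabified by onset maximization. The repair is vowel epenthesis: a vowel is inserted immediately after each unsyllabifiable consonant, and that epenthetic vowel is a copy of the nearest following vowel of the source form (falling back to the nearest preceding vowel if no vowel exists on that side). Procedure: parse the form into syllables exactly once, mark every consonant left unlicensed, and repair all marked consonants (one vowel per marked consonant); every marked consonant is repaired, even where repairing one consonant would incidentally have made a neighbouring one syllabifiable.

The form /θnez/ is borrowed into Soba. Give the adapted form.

θenez

Under (C)V(C), the unsyllabifiable consonants are /θ/ (at most one coda consonant is licensed; onsets are limited to one consonant).
Epenthesis after each stranded consonant: /θ/ → /θe/.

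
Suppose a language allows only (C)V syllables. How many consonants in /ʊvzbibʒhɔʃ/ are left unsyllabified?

Syllabifying with onset maximization leaves /v/, /z/, /b/, /ʒ/, /ʃ/ stranded (no codas are permitted; onsets are limited to one consonant).

5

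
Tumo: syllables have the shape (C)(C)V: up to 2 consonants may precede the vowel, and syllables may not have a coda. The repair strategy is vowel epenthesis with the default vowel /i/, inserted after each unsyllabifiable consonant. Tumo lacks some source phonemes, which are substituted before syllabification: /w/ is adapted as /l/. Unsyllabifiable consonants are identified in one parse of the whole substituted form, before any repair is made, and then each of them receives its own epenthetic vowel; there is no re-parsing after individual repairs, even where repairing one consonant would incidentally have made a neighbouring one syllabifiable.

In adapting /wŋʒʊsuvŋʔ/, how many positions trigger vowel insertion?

4

After substitution the input is /lŋʒʊsuvŋʔ/.
The unsyllabifiable consonants are /l/, /v/, /ŋ/, /ʔ/; each receives one epenthetic vowel.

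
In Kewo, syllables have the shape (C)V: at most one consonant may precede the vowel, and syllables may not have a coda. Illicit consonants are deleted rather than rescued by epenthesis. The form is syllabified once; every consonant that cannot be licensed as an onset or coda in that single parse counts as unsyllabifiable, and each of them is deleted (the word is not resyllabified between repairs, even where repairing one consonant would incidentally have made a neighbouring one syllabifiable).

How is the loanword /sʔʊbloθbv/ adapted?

ʔʊlo

Syllabifying with onset maximization leaves /s/, /b/, /θ/, /b/, /v/ stranded (no codas are permitted; onsets are limited to one consonant).
Each unlicensed consonant is deleted: /s/, /b/, /θ/, /b/, /v/.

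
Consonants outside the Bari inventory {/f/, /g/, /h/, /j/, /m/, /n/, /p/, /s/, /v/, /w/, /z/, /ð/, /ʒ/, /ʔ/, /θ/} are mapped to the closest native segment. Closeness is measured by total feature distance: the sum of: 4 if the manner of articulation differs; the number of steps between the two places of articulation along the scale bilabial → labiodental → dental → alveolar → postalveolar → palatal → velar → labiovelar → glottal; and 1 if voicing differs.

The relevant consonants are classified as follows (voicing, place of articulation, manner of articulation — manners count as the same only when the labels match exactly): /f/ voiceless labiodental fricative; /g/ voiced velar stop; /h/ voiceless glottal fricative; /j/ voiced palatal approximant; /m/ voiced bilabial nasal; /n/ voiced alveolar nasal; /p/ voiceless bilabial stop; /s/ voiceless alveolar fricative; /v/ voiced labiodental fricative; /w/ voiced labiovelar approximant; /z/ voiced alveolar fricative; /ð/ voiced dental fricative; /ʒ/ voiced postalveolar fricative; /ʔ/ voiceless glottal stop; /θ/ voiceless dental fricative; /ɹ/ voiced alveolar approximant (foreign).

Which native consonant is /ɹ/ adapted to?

/j/ is closest: same manner (approximant), place distance 2 (alveolar→palatal), same voicing; total 2. Next closest is /n/ at distance 4.

j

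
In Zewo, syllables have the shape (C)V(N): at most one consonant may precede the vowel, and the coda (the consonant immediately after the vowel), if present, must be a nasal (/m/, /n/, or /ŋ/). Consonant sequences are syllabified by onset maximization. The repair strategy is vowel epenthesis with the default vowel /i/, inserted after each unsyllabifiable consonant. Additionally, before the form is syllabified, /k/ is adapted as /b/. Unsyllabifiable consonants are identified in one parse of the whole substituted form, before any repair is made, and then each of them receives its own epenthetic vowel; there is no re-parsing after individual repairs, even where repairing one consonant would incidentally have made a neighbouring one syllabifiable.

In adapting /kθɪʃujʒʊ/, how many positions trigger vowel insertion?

After substitution the input is /bθɪʃujʒʊ/.
The unsyllabifiable consonants are /b/, /j/; each receives one epenthetic vowel.

2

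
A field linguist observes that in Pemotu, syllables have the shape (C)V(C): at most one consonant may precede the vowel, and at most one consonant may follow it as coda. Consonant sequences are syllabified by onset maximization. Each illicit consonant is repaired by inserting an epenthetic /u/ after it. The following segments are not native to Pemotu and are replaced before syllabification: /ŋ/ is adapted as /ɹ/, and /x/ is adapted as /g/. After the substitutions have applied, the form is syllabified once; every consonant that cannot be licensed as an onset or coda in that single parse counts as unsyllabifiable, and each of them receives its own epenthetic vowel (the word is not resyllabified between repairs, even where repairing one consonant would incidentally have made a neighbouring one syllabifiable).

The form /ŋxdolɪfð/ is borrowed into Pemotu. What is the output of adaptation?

ɹugudolɪfðu

Substitution: /ŋ/ → /ɹ/, /x/ → /g/, giving /ɹgdolɪfð/.
Under (C)V(C), the unsyllabifiable consonants are /ɹ/, /g/, /ð/ (at most one coda consonant is licensed; onsets are limited to one consonant).
Each unlicensed consonant becomes the onset of a new syllable: /ɹ/ → /ɹu/, /g/ → /gu/, /ð/ → /ðu/.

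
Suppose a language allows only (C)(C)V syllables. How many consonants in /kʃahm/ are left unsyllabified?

2

The consonants /h/, /m/ cannot be parsed into a legal (C)(C)V syllable (no codas are permitted; onsets may contain at most 2 consonants).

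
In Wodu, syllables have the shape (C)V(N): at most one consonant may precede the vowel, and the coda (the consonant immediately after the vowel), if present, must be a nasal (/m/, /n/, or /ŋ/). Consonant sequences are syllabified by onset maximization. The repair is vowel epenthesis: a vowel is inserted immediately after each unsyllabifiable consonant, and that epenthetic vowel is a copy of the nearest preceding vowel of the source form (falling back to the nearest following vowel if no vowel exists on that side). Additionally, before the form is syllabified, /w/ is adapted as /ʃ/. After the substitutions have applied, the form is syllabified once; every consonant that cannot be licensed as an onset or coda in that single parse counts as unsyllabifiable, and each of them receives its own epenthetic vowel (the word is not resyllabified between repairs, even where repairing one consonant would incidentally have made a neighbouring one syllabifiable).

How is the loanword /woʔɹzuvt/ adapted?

Substitution: /w/ → /ʃ/, giving /ʃoʔɹzuvt/.
The consonants /ʔ/, /ɹ/, /v/, /t/ cannot be parsed into a legal (C)V(N) syllable (only a nasal (/m/, /n/, or /ŋ/) is licensed in coda position; onsets are limited to one consonant).
Each unlicensed consonant becomes the onset of a new syllable: /ʔ/ → /ʔo/, /ɹ/ → /ɹo/, /v/ → /vu/, /t/ → /tu/.

ʃoʔoɹozuvutu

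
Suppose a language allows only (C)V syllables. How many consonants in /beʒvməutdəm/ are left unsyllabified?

4

Under (C)V, the unsyllabifiable consonants are /ʒ/, /v/, /t/, /m/ (no codas are permitted; onsets are limited to one consonant).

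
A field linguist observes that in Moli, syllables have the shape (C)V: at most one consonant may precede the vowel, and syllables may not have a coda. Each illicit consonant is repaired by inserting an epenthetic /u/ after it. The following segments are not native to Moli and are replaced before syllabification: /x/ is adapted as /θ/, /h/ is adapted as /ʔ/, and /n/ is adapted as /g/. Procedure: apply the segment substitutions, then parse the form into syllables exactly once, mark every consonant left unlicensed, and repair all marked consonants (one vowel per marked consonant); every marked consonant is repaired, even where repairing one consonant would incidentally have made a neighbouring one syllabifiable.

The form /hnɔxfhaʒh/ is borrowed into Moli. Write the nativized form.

ʔugɔθufuʔaʒuʔu

Substitution: /h/ → /ʔ/, /n/ → /g/, /x/ → /θ/, giving /ʔgɔθfʔaʒʔ/.
The consonants /ʔ/, /θ/, /f/, /ʒ/, /ʔ/ cannot be parsed into a legal (C)V syllable (no codas are permitted; onsets are limited to one consonant).
Each unlicensed consonant becomes the onset of a new syllable: /ʔ/ → /ʔu/, /θ/ → /θu/, /f/ → /fu/, /ʒ/ → /ʒu/, /ʔ/ → /ʔu/.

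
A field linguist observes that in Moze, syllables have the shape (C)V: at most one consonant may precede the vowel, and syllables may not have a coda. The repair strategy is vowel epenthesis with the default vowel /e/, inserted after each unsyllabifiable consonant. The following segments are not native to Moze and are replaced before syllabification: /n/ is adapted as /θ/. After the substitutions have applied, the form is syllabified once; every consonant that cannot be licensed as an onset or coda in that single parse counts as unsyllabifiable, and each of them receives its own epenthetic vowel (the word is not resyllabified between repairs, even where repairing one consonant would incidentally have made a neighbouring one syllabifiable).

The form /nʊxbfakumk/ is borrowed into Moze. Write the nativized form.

Substitution: /n/ → /θ/, giving /θʊxbfakumk/.
Syllabifying with onset maximization leaves /x/, /b/, /m/, /k/ stranded (no codas are permitted; onsets are limited to one consonant).
Each unlicensed consonant becomes the onset of a new syllable: /x/ → /xe/, /b/ → /be/, /m/ → /me/, /k/ → /ke/.

θʊxebefakumeke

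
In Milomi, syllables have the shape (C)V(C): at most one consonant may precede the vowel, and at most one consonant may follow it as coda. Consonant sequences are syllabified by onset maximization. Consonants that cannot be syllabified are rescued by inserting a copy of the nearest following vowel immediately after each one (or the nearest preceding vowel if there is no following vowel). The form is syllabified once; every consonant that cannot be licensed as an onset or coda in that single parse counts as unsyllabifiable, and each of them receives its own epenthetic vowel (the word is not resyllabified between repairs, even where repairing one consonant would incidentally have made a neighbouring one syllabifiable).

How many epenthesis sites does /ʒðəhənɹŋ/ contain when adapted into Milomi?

The unsyllabifiable consonants are /ʒ/, /ɹ/, /ŋ/; each receives one epenthetic vowel.

3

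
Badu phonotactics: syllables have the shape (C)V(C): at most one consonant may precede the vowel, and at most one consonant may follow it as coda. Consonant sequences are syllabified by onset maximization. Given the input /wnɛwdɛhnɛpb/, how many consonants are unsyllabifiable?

2

The consonants /w/, /b/ cannot be parsed into a legal (C)V(C) syllable (at most one coda consonant is licensed; onsets are limited to one consonant).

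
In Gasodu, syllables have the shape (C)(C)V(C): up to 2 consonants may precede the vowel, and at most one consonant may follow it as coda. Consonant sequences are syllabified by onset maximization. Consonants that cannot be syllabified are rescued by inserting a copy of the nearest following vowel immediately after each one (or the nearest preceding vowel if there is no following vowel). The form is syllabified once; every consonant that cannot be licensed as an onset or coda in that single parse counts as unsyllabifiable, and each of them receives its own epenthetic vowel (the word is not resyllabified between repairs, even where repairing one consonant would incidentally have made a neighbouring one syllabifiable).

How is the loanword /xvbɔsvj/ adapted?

The consonants /x/, /v/, /j/ cannot be parsed into a legal (C)(C)V(C) syllable (at most one coda consonant is licensed; onsets may contain at most 2 consonants).
Inserting the epenthetic vowel yields /x/ → /xɔ/, /v/ → /vɔ/, /j/ → /jɔ/.

xɔvbɔsvɔjɔ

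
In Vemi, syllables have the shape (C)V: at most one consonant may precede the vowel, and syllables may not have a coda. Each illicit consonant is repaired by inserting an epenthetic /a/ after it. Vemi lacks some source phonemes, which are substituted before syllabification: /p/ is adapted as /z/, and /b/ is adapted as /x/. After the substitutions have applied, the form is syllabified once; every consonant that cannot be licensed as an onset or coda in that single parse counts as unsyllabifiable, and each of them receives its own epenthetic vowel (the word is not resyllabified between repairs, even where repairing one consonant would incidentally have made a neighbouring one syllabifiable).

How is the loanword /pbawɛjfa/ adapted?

Substitution: /p/ → /z/, /b/ → /x/, giving /zxawɛjfa/.
Syllabifying with onset maximization leaves /z/, /j/ stranded (no codas are permitted; onsets are limited to one consonant).
Each unlicensed consonant becomes the onset of a new syllable: /z/ → /za/, /j/ → /ja/.

zaxawɛjafa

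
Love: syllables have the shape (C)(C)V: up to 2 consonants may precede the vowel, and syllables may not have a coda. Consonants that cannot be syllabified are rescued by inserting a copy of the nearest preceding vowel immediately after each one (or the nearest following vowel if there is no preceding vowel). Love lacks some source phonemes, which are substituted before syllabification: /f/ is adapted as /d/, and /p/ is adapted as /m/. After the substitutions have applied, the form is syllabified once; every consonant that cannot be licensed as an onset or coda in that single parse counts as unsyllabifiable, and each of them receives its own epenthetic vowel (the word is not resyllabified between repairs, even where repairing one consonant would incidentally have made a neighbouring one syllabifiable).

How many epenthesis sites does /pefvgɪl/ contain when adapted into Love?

2

After substitution the input is /medvgɪl/.
The unsyllabifiable consonants are /d/, /l/; each receives one epenthetic vowel.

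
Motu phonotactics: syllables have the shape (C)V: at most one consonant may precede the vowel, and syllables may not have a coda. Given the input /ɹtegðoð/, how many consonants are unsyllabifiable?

Under (C)V, the unsyllabifiable consonants are /ɹ/, /g/, /ð/ (no codas are permitted; onsets are limited to one consonant).

3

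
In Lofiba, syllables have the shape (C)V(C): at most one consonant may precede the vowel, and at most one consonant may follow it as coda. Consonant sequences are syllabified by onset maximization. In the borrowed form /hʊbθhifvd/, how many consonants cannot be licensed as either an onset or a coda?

Under (C)V(C), the unsyllabifiable consonants are /θ/, /v/, /d/ (at most one coda consonant is licensed; onsets are limited to one consonant).

3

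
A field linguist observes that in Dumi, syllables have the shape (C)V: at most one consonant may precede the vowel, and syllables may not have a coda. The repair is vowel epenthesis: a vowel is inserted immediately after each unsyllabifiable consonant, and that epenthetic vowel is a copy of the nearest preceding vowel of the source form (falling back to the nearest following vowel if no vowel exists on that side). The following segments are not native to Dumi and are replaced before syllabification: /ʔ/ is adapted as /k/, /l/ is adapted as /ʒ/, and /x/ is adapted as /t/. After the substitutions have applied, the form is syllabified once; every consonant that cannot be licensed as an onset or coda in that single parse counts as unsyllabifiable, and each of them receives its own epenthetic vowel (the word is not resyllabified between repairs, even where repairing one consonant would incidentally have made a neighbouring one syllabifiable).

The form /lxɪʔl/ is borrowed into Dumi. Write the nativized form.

Substitution: /l/ → /ʒ/, /x/ → /t/, /ʔ/ → /k/, giving /ʒtɪkʒ/.
Under (C)V, the unsyllabifiable consonants are /ʒ/, /k/, /ʒ/ (no codas are permitted; onsets are limited to one consonant).
Inserting the epenthetic vowel yields /ʒ/ → /ʒɪ/, /k/ → /kɪ/, /ʒ/ → /ʒɪ/.

ʒɪtɪkɪʒɪ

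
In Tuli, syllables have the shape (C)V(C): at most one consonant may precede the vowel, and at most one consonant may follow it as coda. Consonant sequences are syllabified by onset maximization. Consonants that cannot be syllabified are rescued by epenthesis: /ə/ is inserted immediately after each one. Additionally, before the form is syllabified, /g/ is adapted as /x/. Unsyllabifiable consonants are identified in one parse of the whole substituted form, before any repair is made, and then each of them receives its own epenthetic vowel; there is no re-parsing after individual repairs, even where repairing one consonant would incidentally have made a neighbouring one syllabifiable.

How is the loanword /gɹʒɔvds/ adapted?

Substitution: /g/ → /x/, giving /xɹʒɔvds/.
Under (C)V(C), the unsyllabifiable consonants are /x/, /ɹ/, /d/, /s/ (at most one coda consonant is licensed; onsets are limited to one consonant).
Epenthesis after each stranded consonant: /x/ → /xə/, /ɹ/ → /ɹə/, /d/ → /də/, /s/ → /sə/.

xəɹəʒɔvdəsə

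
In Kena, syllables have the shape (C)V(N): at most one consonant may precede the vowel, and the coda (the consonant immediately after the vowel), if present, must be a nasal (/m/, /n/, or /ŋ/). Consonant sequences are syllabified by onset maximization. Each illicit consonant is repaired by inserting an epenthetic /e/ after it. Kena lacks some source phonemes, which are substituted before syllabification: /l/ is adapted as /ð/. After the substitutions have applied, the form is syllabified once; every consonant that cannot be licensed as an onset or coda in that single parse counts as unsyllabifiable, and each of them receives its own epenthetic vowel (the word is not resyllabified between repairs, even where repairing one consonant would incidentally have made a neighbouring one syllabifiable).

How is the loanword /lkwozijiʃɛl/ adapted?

ðekewozijiʃɛðe

Substitution: /l/ → /ð/, giving /ðkwozijiʃɛð/.
Syllabifying with onset maximization leaves /ð/, /k/, /ð/ stranded (only a nasal (/m/, /n/, or /ŋ/) is licensed in coda position; onsets are limited to one consonant).
Inserting the epenthetic vowel yields /ð/ → /ðe/, /k/ → /ke/, /ð/ → /ðe/.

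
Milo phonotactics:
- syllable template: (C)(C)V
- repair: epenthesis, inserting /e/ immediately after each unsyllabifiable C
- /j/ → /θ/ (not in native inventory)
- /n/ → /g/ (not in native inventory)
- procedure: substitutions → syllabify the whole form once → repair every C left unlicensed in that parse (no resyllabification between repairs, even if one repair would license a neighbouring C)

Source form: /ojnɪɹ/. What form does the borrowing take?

Substitution: /j/ → /θ/, /n/ → /g/, giving /oθgɪɹ/.
The consonants /ɹ/ cannot be parsed into a legal (C)(C)V syllable (no codas are permitted; onsets may contain at most 2 consonants).
Inserting the epenthetic vowel yields /ɹ/ → /ɹe/.

oθgɪɹe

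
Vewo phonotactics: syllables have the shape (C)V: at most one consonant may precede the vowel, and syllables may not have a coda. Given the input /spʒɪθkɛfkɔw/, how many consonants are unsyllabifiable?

The consonants /s/, /p/, /θ/, /f/, /w/ cannot be parsed into a legal (C)V syllable (no codas are permitted; onsets are limited to one consonant).

5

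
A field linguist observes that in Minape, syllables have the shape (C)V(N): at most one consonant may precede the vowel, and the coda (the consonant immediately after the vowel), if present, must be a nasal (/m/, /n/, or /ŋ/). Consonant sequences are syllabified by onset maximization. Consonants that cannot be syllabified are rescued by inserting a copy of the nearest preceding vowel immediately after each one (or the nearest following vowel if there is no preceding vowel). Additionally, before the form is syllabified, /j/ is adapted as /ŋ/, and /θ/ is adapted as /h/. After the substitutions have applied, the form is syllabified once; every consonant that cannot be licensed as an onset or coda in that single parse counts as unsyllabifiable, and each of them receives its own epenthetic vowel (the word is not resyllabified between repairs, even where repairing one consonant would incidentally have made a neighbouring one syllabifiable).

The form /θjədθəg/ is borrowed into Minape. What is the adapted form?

Substitution: /θ/ → /h/, /j/ → /ŋ/, giving /hŋədhəg/.
The consonants /h/, /d/, /g/ cannot be parsed into a legal (C)V(N) syllable (only a nasal (/m/, /n/, or /ŋ/) is licensed in coda position; onsets are limited to one consonant).
Inserting the epenthetic vowel yields /h/ → /hə/, /d/ → /də/, /g/ → /gə/.

həŋədəhəgə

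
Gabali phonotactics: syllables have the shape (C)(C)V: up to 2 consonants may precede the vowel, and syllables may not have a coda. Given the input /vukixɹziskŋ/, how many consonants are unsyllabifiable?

4

The consonants /x/, /s/, /k/, /ŋ/ cannot be parsed into a legal (C)(C)V syllable (no codas are permitted; onsets may contain at most 2 consonants).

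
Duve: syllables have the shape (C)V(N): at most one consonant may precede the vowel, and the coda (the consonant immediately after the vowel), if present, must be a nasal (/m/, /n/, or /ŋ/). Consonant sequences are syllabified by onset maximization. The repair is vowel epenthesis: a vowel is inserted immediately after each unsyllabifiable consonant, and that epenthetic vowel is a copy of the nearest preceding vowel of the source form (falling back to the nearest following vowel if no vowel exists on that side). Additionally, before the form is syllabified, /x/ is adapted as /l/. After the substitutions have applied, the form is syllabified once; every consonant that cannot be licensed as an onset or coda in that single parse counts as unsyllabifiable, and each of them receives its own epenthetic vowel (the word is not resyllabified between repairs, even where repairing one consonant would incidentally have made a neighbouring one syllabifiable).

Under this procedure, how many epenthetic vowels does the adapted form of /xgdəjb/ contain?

After substitution the input is /lgdəjb/.
The unsyllabifiable consonants are /l/, /g/, /j/, /b/; each receives one epenthetic vowel.

4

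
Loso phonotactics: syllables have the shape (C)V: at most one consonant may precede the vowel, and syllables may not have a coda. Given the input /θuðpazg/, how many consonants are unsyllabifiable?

Syllabifying with onset maximization leaves /ð/, /z/, /g/ stranded (no codas are permitted; onsets are limited to one consonant).

3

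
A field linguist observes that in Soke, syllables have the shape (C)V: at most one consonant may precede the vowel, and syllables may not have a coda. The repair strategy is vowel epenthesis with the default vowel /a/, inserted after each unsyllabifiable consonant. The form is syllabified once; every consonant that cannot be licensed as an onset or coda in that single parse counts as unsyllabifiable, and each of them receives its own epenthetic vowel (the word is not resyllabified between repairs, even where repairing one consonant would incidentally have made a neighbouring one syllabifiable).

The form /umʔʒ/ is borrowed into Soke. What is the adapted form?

The consonants /m/, /ʔ/, /ʒ/ cannot be parsed into a legal (C)V syllable (no codas are permitted; onsets are limited to one consonant).
Inserting the epenthetic vowel yields /m/ → /ma/, /ʔ/ → /ʔa/, /ʒ/ → /ʒa/.

umaʔaʒa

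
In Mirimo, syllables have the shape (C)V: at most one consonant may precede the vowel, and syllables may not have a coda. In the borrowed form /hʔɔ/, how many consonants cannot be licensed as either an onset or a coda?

1

The consonants /h/ cannot be parsed into a legal (C)V syllable (no codas are permitted; onsets are limited to one consonant).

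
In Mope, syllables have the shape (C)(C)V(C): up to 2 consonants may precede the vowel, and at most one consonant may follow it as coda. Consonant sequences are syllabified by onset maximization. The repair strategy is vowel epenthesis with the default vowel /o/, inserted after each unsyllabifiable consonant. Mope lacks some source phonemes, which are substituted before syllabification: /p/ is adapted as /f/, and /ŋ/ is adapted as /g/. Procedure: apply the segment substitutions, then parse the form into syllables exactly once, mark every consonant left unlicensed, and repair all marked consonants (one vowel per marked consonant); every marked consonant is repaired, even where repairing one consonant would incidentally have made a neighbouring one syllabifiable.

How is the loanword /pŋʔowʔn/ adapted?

fogʔowʔono

Substitution: /p/ → /f/, /ŋ/ → /g/, giving /fgʔowʔn/.
Under (C)(C)V(C), the unsyllabifiable consonants are /f/, /ʔ/, /n/ (at most one coda consonant is licensed; onsets may contain at most 2 consonants).
Each unlicensed consonant becomes the onset of a new syllable: /f/ → /fo/, /ʔ/ → /ʔo/, /n/ → /no/.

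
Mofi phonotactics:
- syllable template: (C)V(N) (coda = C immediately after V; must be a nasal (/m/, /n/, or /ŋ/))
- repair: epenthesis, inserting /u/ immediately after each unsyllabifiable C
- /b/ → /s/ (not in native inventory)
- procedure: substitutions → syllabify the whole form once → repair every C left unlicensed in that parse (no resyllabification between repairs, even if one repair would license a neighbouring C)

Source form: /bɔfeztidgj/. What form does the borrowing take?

Substitution: /b/ → /s/, giving /sɔfeztidgj/.
The consonants /z/, /d/, /g/, /j/ cannot be parsed into a legal (C)V(N) syllable (only a nasal (/m/, /n/, or /ŋ/) is licensed in coda position; onsets are limited to one consonant).
Inserting the epenthetic vowel yields /z/ → /zu/, /d/ → /du/, /g/ → /gu/, /j/ → /ju/.

sɔfezutiduguju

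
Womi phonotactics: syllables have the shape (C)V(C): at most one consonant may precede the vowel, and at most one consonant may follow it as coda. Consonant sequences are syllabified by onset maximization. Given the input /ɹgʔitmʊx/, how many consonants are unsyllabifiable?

2

The consonants /ɹ/, /g/ cannot be parsed into a legal (C)V(C) syllable (at most one coda consonant is licensed; onsets are limited to one consonant).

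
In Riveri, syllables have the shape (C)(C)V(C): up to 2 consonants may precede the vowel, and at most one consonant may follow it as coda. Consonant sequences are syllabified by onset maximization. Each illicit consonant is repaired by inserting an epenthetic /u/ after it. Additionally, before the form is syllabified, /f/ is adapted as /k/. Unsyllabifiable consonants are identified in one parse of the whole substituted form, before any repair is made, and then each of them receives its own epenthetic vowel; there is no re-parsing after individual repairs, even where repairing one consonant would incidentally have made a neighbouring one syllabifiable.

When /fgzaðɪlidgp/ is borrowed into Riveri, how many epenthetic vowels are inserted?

After substitution the input is /kgzaðɪlidgp/.
The unsyllabifiable consonants are /k/, /g/, /p/; each receives one epenthetic vowel.

3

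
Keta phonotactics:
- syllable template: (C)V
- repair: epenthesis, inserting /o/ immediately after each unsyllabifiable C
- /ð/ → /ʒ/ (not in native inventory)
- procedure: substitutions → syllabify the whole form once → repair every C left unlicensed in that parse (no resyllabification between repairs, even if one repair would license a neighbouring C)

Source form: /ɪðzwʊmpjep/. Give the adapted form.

Substitution: /ð/ → /ʒ/, giving /ɪʒzwʊmpjep/.
Under (C)V, the unsyllabifiable consonants are /ʒ/, /z/, /m/, /p/, /p/ (no codas are permitted; onsets are limited to one consonant).
Each unlicensed consonant becomes the onset of a new syllable: /ʒ/ → /ʒo/, /z/ → /zo/, /m/ → /mo/, /p/ → /po/, /p/ → /po/.

ɪʒozowʊmopojepo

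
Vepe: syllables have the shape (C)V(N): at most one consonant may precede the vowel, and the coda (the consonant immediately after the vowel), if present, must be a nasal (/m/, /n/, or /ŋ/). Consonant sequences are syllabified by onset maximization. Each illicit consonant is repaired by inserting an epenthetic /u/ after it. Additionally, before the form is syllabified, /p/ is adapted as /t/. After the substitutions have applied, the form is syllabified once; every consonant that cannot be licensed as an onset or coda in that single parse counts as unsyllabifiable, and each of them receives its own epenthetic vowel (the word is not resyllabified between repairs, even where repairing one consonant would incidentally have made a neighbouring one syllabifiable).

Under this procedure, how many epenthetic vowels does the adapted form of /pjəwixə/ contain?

After substitution the input is /tjəwixə/.
The unsyllabifiable consonants are /t/; each receives one epenthetic vowel.

1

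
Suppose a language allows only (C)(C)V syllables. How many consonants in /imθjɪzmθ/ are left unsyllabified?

Under (C)(C)V, the unsyllabifiable consonants are /m/, /z/, /m/, /θ/ (no codas are permitted; onsets may contain at most 2 consonants).

4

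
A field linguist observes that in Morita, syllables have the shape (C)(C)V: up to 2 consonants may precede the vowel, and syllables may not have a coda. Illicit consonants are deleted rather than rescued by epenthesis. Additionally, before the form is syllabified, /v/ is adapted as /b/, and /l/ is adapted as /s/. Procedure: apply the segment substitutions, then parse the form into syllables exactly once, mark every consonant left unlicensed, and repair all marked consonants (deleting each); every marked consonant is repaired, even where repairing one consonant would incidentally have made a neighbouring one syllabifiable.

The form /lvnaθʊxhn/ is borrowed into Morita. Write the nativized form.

Substitution: /l/ → /s/, /v/ → /b/, giving /sbnaθʊxhn/.
Syllabifying with onset maximization leaves /s/, /x/, /h/, /n/ stranded (no codas are permitted; onsets may contain at most 2 consonants).
Deleting the stranded consonants removes /s/, /x/, /h/, /n/.

bnaθʊ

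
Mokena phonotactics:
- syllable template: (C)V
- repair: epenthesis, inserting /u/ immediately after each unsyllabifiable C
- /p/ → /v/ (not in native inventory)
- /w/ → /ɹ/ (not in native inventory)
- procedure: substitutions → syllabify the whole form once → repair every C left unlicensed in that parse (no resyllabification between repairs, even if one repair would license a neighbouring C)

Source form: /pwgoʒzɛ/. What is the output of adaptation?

Substitution: /p/ → /v/, /w/ → /ɹ/, giving /vɹgoʒzɛ/.
Syllabifying with onset maximization leaves /v/, /ɹ/, /ʒ/ stranded (no codas are permitted; onsets are limited to one consonant).
Epenthesis after each stranded consonant: /v/ → /vu/, /ɹ/ → /ɹu/, /ʒ/ → /ʒu/.

vuɹugoʒuzɛ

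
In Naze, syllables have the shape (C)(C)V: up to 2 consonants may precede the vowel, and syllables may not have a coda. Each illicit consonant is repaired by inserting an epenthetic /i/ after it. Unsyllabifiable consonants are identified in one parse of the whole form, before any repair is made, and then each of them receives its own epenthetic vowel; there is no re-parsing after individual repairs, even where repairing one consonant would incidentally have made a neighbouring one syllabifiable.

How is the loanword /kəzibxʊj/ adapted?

The consonants /j/ cannot be parsed into a legal (C)(C)V syllable (no codas are permitted; onsets may contain at most 2 consonants).
Epenthesis after each stranded consonant: /j/ → /ji/.

kəzibxʊji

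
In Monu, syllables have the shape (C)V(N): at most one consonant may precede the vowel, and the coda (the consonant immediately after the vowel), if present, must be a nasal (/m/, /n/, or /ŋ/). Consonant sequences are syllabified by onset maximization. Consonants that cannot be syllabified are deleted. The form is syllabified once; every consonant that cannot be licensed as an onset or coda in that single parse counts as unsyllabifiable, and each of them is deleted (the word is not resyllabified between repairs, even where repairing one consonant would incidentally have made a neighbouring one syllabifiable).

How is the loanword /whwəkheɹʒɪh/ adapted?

Under (C)V(N), the unsyllabifiable consonants are /w/, /h/, /k/, /ɹ/, /h/ (only a nasal (/m/, /n/, or /ŋ/) is licensed in coda position; onsets are limited to one consonant).
Each unlicensed consonant is deleted: /w/, /h/, /k/, /ɹ/, /h/.

wəheʒɪ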